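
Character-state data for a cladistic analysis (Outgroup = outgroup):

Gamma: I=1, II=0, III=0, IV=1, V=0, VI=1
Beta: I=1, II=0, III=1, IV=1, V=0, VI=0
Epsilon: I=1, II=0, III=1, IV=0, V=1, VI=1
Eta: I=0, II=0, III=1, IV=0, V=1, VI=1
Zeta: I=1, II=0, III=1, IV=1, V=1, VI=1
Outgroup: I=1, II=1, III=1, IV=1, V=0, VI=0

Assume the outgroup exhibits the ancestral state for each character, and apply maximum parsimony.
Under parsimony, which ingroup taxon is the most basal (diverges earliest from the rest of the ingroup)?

Beta

Character polarity is set by the outgroup: the derived state is whichever differs from the outgroup's state, so for I, II, III, IV the derived state is '0', and for the remaining characters it is '1'.
I (derived state '0') is unique to Eta (autapomorphy; uninformative for grouping).
II (derived state '0') is shared by all ingroup taxa — unites the whole ingroup.
III: derived state '0' in Gamma only — an autapomorphy, so it tells us nothing about relationships among taxa.
IV (derived state '0') is shared by Epsilon and Eta — a synapomorphy uniting that clade.
V (derived state '1') is shared by Epsilon, Eta, and Zeta — a synapomorphy uniting that clade.
VI (derived state '1') is shared by Epsilon, Eta, Gamma, and Zeta — a synapomorphy uniting that clade.
Most parsimonious ingroup topology: ((((Epsilon,Eta),Zeta),Gamma),Beta).
Beta is sister to the clade containing all other ingroup taxa, so it is the earliest-diverging (most basal) ingroup lineage.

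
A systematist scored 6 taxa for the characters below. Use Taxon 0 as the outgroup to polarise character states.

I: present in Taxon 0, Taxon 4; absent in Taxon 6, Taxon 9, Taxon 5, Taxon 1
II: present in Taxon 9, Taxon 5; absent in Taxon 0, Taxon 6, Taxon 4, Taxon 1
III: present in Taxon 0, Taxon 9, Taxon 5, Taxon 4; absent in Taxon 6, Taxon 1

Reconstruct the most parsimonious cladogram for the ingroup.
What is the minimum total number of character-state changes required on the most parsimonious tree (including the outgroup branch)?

3

Character polarity is set by the outgroup: the derived state is whichever differs from the outgroup's state, so for I, III the derived state is 'absent', and for the remaining characters it is 'present'.
Only Taxon 1, Taxon 5, Taxon 6, and Taxon 9 show the derived state 'absent' for I, supporting them as a clade.
Only Taxon 5 and Taxon 9 show the derived state 'present' for II, supporting them as a clade.
III: derived state 'absent' in Taxon 1 and Taxon 6 only — synapomorphy for {Taxon 1, Taxon 6}.
Most parsimonious ingroup topology: (((Taxon 5,Taxon 9),(Taxon 1,Taxon 6)),Taxon 4).
Changes per character on this tree: I: 1; II: 1; III: 1.
Total = 3.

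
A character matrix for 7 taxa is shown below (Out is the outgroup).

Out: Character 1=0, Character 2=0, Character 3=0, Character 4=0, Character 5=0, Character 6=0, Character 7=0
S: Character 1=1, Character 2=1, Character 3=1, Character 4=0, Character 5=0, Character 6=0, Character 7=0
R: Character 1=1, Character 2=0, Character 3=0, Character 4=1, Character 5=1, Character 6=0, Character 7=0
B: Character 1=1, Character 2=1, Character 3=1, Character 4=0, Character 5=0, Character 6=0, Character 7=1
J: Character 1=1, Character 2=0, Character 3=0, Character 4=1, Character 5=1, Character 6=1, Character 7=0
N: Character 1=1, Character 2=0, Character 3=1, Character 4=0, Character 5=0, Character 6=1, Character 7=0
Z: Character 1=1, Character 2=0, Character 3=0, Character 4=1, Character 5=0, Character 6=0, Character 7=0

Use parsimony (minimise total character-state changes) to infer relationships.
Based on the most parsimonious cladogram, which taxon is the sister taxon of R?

J

The outgroup has state '0' for every character, so '1' is the derived state throughout.
All ingroup taxa share the derived state '1' for Character 1; it defines the ingroup but does not resolve relationships within it.
Character 2: derived state '1' in B and S only — synapomorphy for {B, S}.
Character 3: derived state '1' in B, N, and S only — synapomorphy for {B, N, S}.
Only J, R, and Z show the derived state '1' for Character 4, supporting them as a clade.
Character 5 (derived state '1') is shared by J and R — a synapomorphy uniting that clade.
Character 6 groups J and N, which is incompatible with the clades supported by the remaining characters; treating it as convergent (homoplasy) costs fewer steps than any alternative tree.
Character 7: derived state '1' in B only — an autapomorphy, so it tells us nothing about relationships among taxa.
Most parsimonious ingroup topology: (((S,B),N),((R,J),Z)).
R and J form a cherry on this tree, so they are sister taxa.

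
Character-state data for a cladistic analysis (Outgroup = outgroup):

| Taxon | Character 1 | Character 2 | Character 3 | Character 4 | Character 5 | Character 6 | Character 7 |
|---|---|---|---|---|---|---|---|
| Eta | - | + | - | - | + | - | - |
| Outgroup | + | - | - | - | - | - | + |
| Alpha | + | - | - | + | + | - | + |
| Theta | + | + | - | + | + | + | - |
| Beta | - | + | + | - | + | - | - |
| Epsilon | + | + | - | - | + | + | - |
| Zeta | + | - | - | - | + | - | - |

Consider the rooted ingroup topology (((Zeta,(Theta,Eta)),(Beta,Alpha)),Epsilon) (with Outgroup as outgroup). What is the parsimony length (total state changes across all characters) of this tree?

Map each character onto (((Zeta,(Theta,Eta)),(Beta,Alpha)),Epsilon) (rooted by Outgroup) and count the minimum state changes it requires (Fitch parsimony):
Character 1: 2; Character 2: 3; Character 3: 1; Character 4: 2; Character 5: 1; Character 6: 2; Character 7: 2.
Total tree length = 13.

13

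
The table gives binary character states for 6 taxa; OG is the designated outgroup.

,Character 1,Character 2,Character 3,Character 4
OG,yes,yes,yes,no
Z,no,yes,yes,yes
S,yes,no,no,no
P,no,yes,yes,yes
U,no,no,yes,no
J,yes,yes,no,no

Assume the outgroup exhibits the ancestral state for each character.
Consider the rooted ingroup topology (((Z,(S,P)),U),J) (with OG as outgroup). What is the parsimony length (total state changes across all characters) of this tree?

Map each character onto (((Z,(S,P)),U),J) (rooted by OG) and count the minimum state changes it requires (Fitch parsimony):
Character 1: 2; Character 2: 2; Character 3: 2; Character 4: 2.
Total tree length = 8.

8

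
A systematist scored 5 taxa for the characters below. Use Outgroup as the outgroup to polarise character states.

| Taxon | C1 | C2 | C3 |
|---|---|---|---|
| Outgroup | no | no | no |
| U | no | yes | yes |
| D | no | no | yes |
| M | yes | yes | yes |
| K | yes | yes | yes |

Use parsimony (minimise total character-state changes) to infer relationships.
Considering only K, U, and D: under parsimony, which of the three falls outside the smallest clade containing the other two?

The outgroup has state 'no' for every character, so 'yes' is the derived state throughout.
C1: derived state 'yes' in K and M only — synapomorphy for {K, M}.
C2 (derived state 'yes') is shared by K, M, and U — a synapomorphy uniting that clade.
C3 (derived state 'yes') is shared by all ingroup taxa — unites the whole ingroup.
Most parsimonious ingroup topology: ((U,(M,K)),D).
K and U share a more recent common ancestor with each other than either does with D, so D is the least closely related of the three.

D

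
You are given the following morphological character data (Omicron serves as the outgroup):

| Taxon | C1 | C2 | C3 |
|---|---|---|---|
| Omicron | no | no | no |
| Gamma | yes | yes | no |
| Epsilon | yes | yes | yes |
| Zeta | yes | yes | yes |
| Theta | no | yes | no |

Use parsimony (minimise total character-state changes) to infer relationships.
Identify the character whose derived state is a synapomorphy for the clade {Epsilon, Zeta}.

C3

The outgroup has state 'no' for every character, so 'yes' is the derived state throughout.
Only Epsilon, Gamma, and Zeta show the derived state 'yes' for C1, supporting them as a clade.
All ingroup taxa share the derived state 'yes' for C2; it defines the ingroup but does not resolve relationships within it.
Only Epsilon and Zeta show the derived state 'yes' for C3, supporting them as a clade.
Most parsimonious ingroup topology: ((Gamma,(Epsilon,Zeta)),Theta).
The clade {Epsilon, Zeta} is supported by C3: its derived state 'yes' occurs in exactly those taxa and in no other taxon (including the outgroup).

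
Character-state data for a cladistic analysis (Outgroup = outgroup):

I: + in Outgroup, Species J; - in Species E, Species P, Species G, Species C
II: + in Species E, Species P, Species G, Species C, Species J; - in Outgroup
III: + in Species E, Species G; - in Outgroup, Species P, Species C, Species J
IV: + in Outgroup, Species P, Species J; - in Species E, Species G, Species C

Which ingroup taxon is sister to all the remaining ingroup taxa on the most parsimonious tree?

Species J

Character polarity is set by the outgroup: the derived state is whichever differs from the outgroup's state, so for I, IV the derived state is '-', and for the remaining characters it is '+'.
I (derived state '-') is shared by Species C, Species E, Species G, and Species P — a synapomorphy uniting that clade.
II (derived state '+') is shared by all ingroup taxa — unites the whole ingroup.
Only Species E and Species G show the derived state '+' for III, supporting them as a clade.
IV: derived state '-' in Species C, Species E, and Species G only — synapomorphy for {Species C, Species E, Species G}.
Most parsimonious ingroup topology: ((((Species E,Species G),Species C),Species P),Species J).
Species J is sister to the clade containing all other ingroup taxa, so it is the earliest-diverging (most basal) ingroup lineage.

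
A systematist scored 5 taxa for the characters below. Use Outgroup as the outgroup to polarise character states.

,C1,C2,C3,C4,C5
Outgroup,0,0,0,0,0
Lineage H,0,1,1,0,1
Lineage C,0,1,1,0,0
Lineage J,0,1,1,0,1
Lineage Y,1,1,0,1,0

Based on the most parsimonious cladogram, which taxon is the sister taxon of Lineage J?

Lineage H

The outgroup has state '0' for every character, so '1' is the derived state throughout.
C1 (derived state '1') is unique to Lineage Y (autapomorphy; uninformative for grouping).
All ingroup taxa share the derived state '1' for C2; it defines the ingroup but does not resolve relationships within it.
C3: derived state '1' in Lineage C, Lineage H, and Lineage J only — synapomorphy for {Lineage C, Lineage H, Lineage J}.
C4 (derived state '1') is unique to Lineage Y (autapomorphy; uninformative for grouping).
Only Lineage H and Lineage J show the derived state '1' for C5, supporting them as a clade.
Most parsimonious ingroup topology: (((Lineage H,Lineage J),Lineage C),Lineage Y).
Lineage J and Lineage H form a cherry on this tree, so they are sister taxa.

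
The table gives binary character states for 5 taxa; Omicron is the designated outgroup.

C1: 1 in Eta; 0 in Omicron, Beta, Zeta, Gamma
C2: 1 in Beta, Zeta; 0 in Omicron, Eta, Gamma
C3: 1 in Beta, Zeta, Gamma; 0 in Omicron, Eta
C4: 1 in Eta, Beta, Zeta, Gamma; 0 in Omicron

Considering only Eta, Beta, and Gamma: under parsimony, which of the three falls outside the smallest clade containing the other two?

The outgroup has state '0' for every character, so '1' is the derived state throughout.
C1 (derived state '1') is unique to Eta (autapomorphy; uninformative for grouping).
Only Beta and Zeta show the derived state '1' for C2, supporting them as a clade.
Only Beta, Gamma, and Zeta show the derived state '1' for C3, supporting them as a clade.
All ingroup taxa share the derived state '1' for C4; it defines the ingroup but does not resolve relationships within it.
Most parsimonious ingroup topology: (Eta,((Beta,Zeta),Gamma)).
Beta and Gamma share a more recent common ancestor with each other than either does with Eta, so Eta is the least closely related of the three.

Eta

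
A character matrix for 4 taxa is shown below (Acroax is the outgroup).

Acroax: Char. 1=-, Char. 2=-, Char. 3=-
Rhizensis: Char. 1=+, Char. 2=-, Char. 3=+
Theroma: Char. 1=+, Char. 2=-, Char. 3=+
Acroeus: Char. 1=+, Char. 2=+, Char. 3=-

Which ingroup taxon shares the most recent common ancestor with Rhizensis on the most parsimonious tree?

The outgroup has state '-' for every character, so '+' is the derived state throughout.
All ingroup taxa share the derived state '+' for Char. 1; it defines the ingroup but does not resolve relationships within it.
Char. 2 (derived state '+') is unique to Acroeus (autapomorphy; uninformative for grouping).
Char. 3: derived state '+' in Rhizensis and Theroma only — synapomorphy for {Rhizensis, Theroma}.
Most parsimonious ingroup topology: ((Rhizensis,Theroma),Acroeus).
Rhizensis and Theroma form a cherry on this tree, so they are sister taxa.

Theroma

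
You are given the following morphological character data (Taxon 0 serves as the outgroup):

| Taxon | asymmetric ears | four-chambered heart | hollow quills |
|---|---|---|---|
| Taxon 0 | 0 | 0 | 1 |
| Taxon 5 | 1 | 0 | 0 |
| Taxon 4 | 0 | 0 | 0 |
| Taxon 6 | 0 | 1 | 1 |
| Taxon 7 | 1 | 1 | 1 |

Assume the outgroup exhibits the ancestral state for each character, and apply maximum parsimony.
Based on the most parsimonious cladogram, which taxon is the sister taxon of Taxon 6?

Character polarity is set by the outgroup: the derived state is whichever differs from the outgroup's state, so for hollow quills the derived state is '0', and for the remaining characters it is '1'.
asymmetric ears (state '1') occurs in Taxon 5 and Taxon 7 but conflicts with the nesting implied by the other characters — most parsimoniously interpreted as homoplasy.
four-chambered heart: derived state '1' in Taxon 6 and Taxon 7 only — synapomorphy for {Taxon 6, Taxon 7}.
hollow quills (derived state '0') is shared by Taxon 4 and Taxon 5 — a synapomorphy uniting that clade.
Most parsimonious ingroup topology: ((Taxon 5,Taxon 4),(Taxon 6,Taxon 7)).
Taxon 6 and Taxon 7 form a cherry on this tree, so they are sister taxa.

Taxon 7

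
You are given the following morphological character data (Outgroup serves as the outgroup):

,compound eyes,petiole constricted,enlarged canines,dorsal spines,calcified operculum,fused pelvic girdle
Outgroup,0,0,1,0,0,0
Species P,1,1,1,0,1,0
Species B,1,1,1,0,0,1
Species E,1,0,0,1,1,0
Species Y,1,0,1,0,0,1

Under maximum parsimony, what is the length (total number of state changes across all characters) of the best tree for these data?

Character polarity is set by the outgroup: the derived state is whichever differs from the outgroup's state, so for enlarged canines the derived state is '0', and for the remaining characters it is '1'.
All ingroup taxa share the derived state '1' for compound eyes; it defines the ingroup but does not resolve relationships within it.
petiole constricted (state '1') occurs in Species B and Species P but conflicts with the nesting implied by the other characters — most parsimoniously interpreted as homoplasy.
enlarged canines (derived state '0') is unique to Species E (autapomorphy; uninformative for grouping).
dorsal spines (derived state '1') is unique to Species E (autapomorphy; uninformative for grouping).
Only Species E and Species P show the derived state '1' for calcified operculum, supporting them as a clade.
fused pelvic girdle (derived state '1') is shared by Species B and Species Y — a synapomorphy uniting that clade.
Most parsimonious ingroup topology: ((Species B,Species Y),(Species P,Species E)).
Changes per character on this tree: compound eyes: 1; petiole constricted: 2; enlarged canines: 1; dorsal spines: 1; calcified operculum: 1; fused pelvic girdle: 1.
Total = 7.

7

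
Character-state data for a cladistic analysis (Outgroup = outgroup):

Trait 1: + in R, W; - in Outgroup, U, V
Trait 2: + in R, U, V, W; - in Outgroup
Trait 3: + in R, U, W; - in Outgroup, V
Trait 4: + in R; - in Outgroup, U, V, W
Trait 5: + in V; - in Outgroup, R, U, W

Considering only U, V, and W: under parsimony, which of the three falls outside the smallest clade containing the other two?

The outgroup has state '-' for every character, so '+' is the derived state throughout.
Only R and W show the derived state '+' for Trait 1, supporting them as a clade.
Trait 2 (derived state '+') is shared by all ingroup taxa — unites the whole ingroup.
Trait 3 (derived state '+') is shared by R, U, and W — a synapomorphy uniting that clade.
Trait 4: derived state '+' in R only — an autapomorphy, so it tells us nothing about relationships among taxa.
Trait 5: derived state '+' in V only — an autapomorphy, so it tells us nothing about relationships among taxa.
Most parsimonious ingroup topology: (((R,W),U),V).
W and U share a more recent common ancestor with each other than either does with V, so V is the least closely related of the three.

V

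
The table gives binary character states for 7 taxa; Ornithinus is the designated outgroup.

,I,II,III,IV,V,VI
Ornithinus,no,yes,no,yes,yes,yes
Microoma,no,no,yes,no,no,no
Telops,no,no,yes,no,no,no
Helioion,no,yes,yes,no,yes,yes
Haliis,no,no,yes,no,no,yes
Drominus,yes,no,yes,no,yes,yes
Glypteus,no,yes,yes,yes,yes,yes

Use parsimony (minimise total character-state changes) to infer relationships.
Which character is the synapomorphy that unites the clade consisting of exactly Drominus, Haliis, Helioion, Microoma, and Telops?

Character polarity is set by the outgroup: the derived state is whichever differs from the outgroup's state, so for II, IV, V, VI the derived state is 'no', and for the remaining characters it is 'yes'.
I (derived state 'yes') is unique to Drominus (autapomorphy; uninformative for grouping).
II (derived state 'no') is shared by Drominus, Haliis, Microoma, and Telops — a synapomorphy uniting that clade.
III (derived state 'yes') is shared by all ingroup taxa — unites the whole ingroup.
Only Drominus, Haliis, Helioion, Microoma, and Telops show the derived state 'no' for IV, supporting them as a clade.
V: derived state 'no' in Haliis, Microoma, and Telops only — synapomorphy for {Haliis, Microoma, Telops}.
Only Microoma and Telops show the derived state 'no' for VI, supporting them as a clade.
Most parsimonious ingroup topology: (((((Microoma,Telops),Haliis),Drominus),Helioion),Glypteus).
The clade {Drominus, Haliis, Helioion, Microoma, Telops} is supported by IV: its derived state 'no' occurs in exactly those taxa and in no other taxon (including the outgroup).

IV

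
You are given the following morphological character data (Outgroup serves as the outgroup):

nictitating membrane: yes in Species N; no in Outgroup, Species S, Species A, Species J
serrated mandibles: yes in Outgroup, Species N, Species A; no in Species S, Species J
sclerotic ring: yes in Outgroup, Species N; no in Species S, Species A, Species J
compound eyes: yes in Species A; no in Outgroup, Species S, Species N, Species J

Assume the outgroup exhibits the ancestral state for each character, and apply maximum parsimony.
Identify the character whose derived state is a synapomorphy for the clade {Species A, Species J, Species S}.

sclerotic ring

Character polarity is set by the outgroup: the derived state is whichever differs from the outgroup's state, so for serrated mandibles, sclerotic ring the derived state is 'no', and for the remaining characters it is 'yes'.
nictitating membrane (derived state 'yes') is unique to Species N (autapomorphy; uninformative for grouping).
serrated mandibles: derived state 'no' in Species J and Species S only — synapomorphy for {Species J, Species S}.
sclerotic ring: derived state 'no' in Species A, Species J, and Species S only — synapomorphy for {Species A, Species J, Species S}.
compound eyes (derived state 'yes') is unique to Species A (autapomorphy; uninformative for grouping).
Most parsimonious ingroup topology: (((Species S,Species J),Species A),Species N).
The clade {Species A, Species J, Species S} is supported by sclerotic ring: its derived state 'no' occurs in exactly those taxa and in no other taxon (including the outgroup).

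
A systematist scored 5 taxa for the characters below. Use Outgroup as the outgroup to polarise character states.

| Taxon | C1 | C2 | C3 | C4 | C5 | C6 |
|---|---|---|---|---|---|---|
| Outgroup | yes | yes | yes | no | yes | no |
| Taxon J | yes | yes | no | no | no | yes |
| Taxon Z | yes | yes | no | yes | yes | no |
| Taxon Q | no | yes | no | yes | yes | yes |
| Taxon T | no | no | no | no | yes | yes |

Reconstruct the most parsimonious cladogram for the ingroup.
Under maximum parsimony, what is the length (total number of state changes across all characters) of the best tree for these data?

Character polarity is set by the outgroup: the derived state is whichever differs from the outgroup's state, so for C1, C2, C3, C5 the derived state is 'no', and for the remaining characters it is 'yes'.
Only Taxon Q and Taxon T show the derived state 'no' for C1, supporting them as a clade.
C2 (derived state 'no') is unique to Taxon T (autapomorphy; uninformative for grouping).
C3 (derived state 'no') is shared by all ingroup taxa — unites the whole ingroup.
C4 (state 'yes') occurs in Taxon Q and Taxon Z but conflicts with the nesting implied by the other characters — most parsimoniously interpreted as homoplasy.
C5 (derived state 'no') is unique to Taxon J (autapomorphy; uninformative for grouping).
C6 (derived state 'yes') is shared by Taxon J, Taxon Q, and Taxon T — a synapomorphy uniting that clade.
Most parsimonious ingroup topology: ((Taxon J,(Taxon Q,Taxon T)),Taxon Z).
Changes per character on this tree: C1: 1; C2: 1; C3: 1; C4: 2; C5: 1; C6: 1.
Total = 7.

7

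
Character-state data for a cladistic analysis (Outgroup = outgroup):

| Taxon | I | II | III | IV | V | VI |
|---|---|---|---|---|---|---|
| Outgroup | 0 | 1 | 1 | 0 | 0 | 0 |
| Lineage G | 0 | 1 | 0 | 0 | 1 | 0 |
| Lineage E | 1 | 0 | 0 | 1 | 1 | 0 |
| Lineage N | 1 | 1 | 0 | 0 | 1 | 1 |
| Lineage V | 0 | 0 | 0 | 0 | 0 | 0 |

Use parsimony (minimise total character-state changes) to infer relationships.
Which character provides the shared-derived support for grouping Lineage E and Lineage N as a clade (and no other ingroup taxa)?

I

Character polarity is set by the outgroup: the derived state is whichever differs from the outgroup's state, so for II, III the derived state is '0', and for the remaining characters it is '1'.
I (derived state '1') is shared by Lineage E and Lineage N — a synapomorphy uniting that clade.
II groups Lineage E and Lineage V, which is incompatible with the clades supported by the remaining characters; treating it as convergent (homoplasy) costs fewer steps than any alternative tree.
III (derived state '0') is shared by all ingroup taxa — unites the whole ingroup.
IV: derived state '1' in Lineage E only — an autapomorphy, so it tells us nothing about relationships among taxa.
V (derived state '1') is shared by Lineage E, Lineage G, and Lineage N — a synapomorphy uniting that clade.
VI: derived state '1' in Lineage N only — an autapomorphy, so it tells us nothing about relationships among taxa.
Most parsimonious ingroup topology: (((Lineage N,Lineage E),Lineage G),Lineage V).
The clade {Lineage E, Lineage N} is supported by I: its derived state '1' occurs in exactly those taxa and in no other taxon (including the outgroup).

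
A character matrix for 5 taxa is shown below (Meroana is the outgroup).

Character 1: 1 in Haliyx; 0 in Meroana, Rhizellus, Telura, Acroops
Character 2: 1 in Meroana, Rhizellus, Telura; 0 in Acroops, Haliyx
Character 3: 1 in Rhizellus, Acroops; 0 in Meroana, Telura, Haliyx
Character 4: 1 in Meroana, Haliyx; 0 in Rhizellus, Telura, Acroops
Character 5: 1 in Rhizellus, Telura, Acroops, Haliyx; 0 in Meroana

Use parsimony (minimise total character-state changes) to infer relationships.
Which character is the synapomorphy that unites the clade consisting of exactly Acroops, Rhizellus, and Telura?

Character 4

Character polarity is set by the outgroup: the derived state is whichever differs from the outgroup's state, so for Character 2, Character 4 the derived state is '0', and for the remaining characters it is '1'.
Character 1 (derived state '1') is unique to Haliyx (autapomorphy; uninformative for grouping).
Character 2 groups Acroops and Haliyx, which is incompatible with the clades supported by the remaining characters; treating it as convergent (homoplasy) costs fewer steps than any alternative tree.
Only Acroops and Rhizellus show the derived state '1' for Character 3, supporting them as a clade.
Only Acroops, Rhizellus, and Telura show the derived state '0' for Character 4, supporting them as a clade.
All ingroup taxa share the derived state '1' for Character 5; it defines the ingroup but does not resolve relationships within it.
Most parsimonious ingroup topology: (((Rhizellus,Acroops),Telura),Haliyx).
The clade {Acroops, Rhizellus, Telura} is supported by Character 4: its derived state '0' occurs in exactly those taxa and in no other taxon (including the outgroup).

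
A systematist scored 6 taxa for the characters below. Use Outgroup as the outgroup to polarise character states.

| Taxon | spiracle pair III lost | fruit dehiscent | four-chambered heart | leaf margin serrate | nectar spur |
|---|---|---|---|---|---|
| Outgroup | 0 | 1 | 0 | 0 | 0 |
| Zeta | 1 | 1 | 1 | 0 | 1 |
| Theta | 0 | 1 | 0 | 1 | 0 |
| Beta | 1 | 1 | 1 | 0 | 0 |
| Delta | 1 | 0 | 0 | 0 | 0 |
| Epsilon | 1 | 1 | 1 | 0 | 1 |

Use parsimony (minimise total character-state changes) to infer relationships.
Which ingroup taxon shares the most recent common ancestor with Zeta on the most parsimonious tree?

Epsilon

Character polarity is set by the outgroup: the derived state is whichever differs from the outgroup's state, so for fruit dehiscent the derived state is '0', and for the remaining characters it is '1'.
spiracle pair III lost: derived state '1' in Beta, Delta, Epsilon, and Zeta only — synapomorphy for {Beta, Delta, Epsilon, Zeta}.
fruit dehiscent: derived state '0' in Delta only — an autapomorphy, so it tells us nothing about relationships among taxa.
four-chambered heart (derived state '1') is shared by Beta, Epsilon, and Zeta — a synapomorphy uniting that clade.
leaf margin serrate (derived state '1') is unique to Theta (autapomorphy; uninformative for grouping).
nectar spur (derived state '1') is shared by Epsilon and Zeta — a synapomorphy uniting that clade.
Most parsimonious ingroup topology: ((((Zeta,Epsilon),Beta),Delta),Theta).
Zeta and Epsilon form a cherry on this tree, so they are sister taxa.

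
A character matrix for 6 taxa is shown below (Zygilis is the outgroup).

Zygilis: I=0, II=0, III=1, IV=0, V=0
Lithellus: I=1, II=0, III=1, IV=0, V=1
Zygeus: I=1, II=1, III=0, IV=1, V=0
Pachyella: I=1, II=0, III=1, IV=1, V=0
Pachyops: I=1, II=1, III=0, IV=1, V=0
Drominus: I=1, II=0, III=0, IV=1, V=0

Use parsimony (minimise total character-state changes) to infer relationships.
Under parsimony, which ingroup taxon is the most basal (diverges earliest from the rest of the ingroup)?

Character polarity is set by the outgroup: the derived state is whichever differs from the outgroup's state, so for III the derived state is '0', and for the remaining characters it is '1'.
I (derived state '1') is shared by all ingroup taxa — unites the whole ingroup.
II (derived state '1') is shared by Pachyops and Zygeus — a synapomorphy uniting that clade.
III (derived state '0') is shared by Drominus, Pachyops, and Zygeus — a synapomorphy uniting that clade.
Only Drominus, Pachyella, Pachyops, and Zygeus show the derived state '1' for IV, supporting them as a clade.
V (derived state '1') is unique to Lithellus (autapomorphy; uninformative for grouping).
Most parsimonious ingroup topology: (Lithellus,(((Zygeus,Pachyops),Drominus),Pachyella)).
Lithellus is sister to the clade containing all other ingroup taxa, so it is the earliest-diverging (most basal) ingroup lineage.

Lithellus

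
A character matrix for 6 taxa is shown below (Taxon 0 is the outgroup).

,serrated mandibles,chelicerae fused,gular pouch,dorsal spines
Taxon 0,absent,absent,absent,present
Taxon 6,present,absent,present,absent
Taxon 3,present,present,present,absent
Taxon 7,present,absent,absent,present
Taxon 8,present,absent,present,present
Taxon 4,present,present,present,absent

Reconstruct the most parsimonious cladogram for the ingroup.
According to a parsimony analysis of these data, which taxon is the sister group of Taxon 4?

Taxon 3

Character polarity is set by the outgroup: the derived state is whichever differs from the outgroup's state, so for dorsal spines the derived state is 'absent', and for the remaining characters it is 'present'.
serrated mandibles (derived state 'present') is shared by all ingroup taxa — unites the whole ingroup.
chelicerae fused (derived state 'present') is shared by Taxon 3 and Taxon 4 — a synapomorphy uniting that clade.
gular pouch: derived state 'present' in Taxon 3, Taxon 4, Taxon 6, and Taxon 8 only — synapomorphy for {Taxon 3, Taxon 4, Taxon 6, Taxon 8}.
dorsal spines (derived state 'absent') is shared by Taxon 3, Taxon 4, and Taxon 6 — a synapomorphy uniting that clade.
Most parsimonious ingroup topology: (((Taxon 6,(Taxon 3,Taxon 4)),Taxon 8),Taxon 7).
Taxon 4 and Taxon 3 form a cherry on this tree, so they are sister taxa.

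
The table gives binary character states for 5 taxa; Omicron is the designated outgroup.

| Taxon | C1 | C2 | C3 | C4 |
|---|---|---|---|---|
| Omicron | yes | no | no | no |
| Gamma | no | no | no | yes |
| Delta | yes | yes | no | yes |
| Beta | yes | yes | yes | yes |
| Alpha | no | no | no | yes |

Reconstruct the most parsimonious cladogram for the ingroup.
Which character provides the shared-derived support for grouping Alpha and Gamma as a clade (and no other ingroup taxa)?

C1

Character polarity is set by the outgroup: the derived state is whichever differs from the outgroup's state, so for C1 the derived state is 'no', and for the remaining characters it is 'yes'.
C1 (derived state 'no') is shared by Alpha and Gamma — a synapomorphy uniting that clade.
C2 (derived state 'yes') is shared by Beta and Delta — a synapomorphy uniting that clade.
C3 (derived state 'yes') is unique to Beta (autapomorphy; uninformative for grouping).
C4 (derived state 'yes') is shared by all ingroup taxa — unites the whole ingroup.
Most parsimonious ingroup topology: ((Gamma,Alpha),(Delta,Beta)).
The clade {Alpha, Gamma} is supported by C1: its derived state 'no' occurs in exactly those taxa and in no other taxon (including the outgroup).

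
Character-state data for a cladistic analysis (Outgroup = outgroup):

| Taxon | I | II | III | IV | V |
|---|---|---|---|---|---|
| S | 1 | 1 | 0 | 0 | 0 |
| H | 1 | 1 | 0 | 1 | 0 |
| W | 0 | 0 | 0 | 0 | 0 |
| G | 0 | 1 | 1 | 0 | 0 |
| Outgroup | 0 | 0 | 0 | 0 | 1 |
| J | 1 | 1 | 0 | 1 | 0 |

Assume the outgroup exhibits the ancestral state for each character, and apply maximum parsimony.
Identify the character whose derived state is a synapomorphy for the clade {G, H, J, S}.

II

Character polarity is set by the outgroup: the derived state is whichever differs from the outgroup's state, so for V the derived state is '0', and for the remaining characters it is '1'.
I (derived state '1') is shared by H, J, and S — a synapomorphy uniting that clade.
Only G, H, J, and S show the derived state '1' for II, supporting them as a clade.
III: derived state '1' in G only — an autapomorphy, so it tells us nothing about relationships among taxa.
Only H and J show the derived state '1' for IV, supporting them as a clade.
V (derived state '0') is shared by all ingroup taxa — unites the whole ingroup.
Most parsimonious ingroup topology: ((((H,J),S),G),W).
The clade {G, H, J, S} is supported by II: its derived state '1' occurs in exactly those taxa and in no other taxon (including the outgroup).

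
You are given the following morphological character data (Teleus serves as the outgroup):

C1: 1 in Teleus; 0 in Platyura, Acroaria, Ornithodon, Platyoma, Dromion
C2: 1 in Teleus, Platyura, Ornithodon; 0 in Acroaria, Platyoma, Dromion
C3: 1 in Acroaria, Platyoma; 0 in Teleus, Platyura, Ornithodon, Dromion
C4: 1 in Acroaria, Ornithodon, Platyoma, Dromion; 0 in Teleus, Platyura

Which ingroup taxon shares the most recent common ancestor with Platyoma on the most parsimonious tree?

Character polarity is set by the outgroup: the derived state is whichever differs from the outgroup's state, so for C1, C2 the derived state is '0', and for the remaining characters it is '1'.
All ingroup taxa share the derived state '0' for C1; it defines the ingroup but does not resolve relationships within it.
C2 (derived state '0') is shared by Acroaria, Dromion, and Platyoma — a synapomorphy uniting that clade.
Only Acroaria and Platyoma show the derived state '1' for C3, supporting them as a clade.
C4: derived state '1' in Acroaria, Dromion, Ornithodon, and Platyoma only — synapomorphy for {Acroaria, Dromion, Ornithodon, Platyoma}.
Most parsimonious ingroup topology: (Platyura,(((Acroaria,Platyoma),Dromion),Ornithodon)).
Platyoma and Acroaria form a cherry on this tree, so they are sister taxa.

Acroaria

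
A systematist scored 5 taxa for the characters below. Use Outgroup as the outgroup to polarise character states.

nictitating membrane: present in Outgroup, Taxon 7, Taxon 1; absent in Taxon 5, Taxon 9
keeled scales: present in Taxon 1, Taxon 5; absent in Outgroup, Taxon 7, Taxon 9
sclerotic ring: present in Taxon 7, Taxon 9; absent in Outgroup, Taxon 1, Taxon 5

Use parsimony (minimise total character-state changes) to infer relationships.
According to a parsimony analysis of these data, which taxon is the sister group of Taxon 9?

Character polarity is set by the outgroup: the derived state is whichever differs from the outgroup's state, so for nictitating membrane the derived state is 'absent', and for the remaining characters it is 'present'.
nictitating membrane (state 'absent') occurs in Taxon 5 and Taxon 9 but conflicts with the nesting implied by the other characters — most parsimoniously interpreted as homoplasy.
keeled scales (derived state 'present') is shared by Taxon 1 and Taxon 5 — a synapomorphy uniting that clade.
Only Taxon 7 and Taxon 9 show the derived state 'present' for sclerotic ring, supporting them as a clade.
Most parsimonious ingroup topology: ((Taxon 7,Taxon 9),(Taxon 1,Taxon 5)).
Taxon 9 and Taxon 7 form a cherry on this tree, so they are sister taxa.

Taxon 7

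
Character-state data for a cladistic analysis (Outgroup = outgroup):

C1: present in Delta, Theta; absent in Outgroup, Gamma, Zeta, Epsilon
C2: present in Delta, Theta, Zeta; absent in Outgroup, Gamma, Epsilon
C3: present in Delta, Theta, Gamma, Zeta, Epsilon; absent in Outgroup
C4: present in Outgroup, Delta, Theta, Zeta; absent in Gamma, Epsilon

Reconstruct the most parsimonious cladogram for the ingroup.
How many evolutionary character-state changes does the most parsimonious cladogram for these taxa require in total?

Character polarity is set by the outgroup: the derived state is whichever differs from the outgroup's state, so for C4 the derived state is 'absent', and for the remaining characters it is 'present'.
C1: derived state 'present' in Delta and Theta only — synapomorphy for {Delta, Theta}.
C2: derived state 'present' in Delta, Theta, and Zeta only — synapomorphy for {Delta, Theta, Zeta}.
All ingroup taxa share the derived state 'present' for C3; it defines the ingroup but does not resolve relationships within it.
Only Epsilon and Gamma show the derived state 'absent' for C4, supporting them as a clade.
Most parsimonious ingroup topology: (((Delta,Theta),Zeta),(Gamma,Epsilon)).
Changes per character on this tree: C1: 1; C2: 1; C3: 1; C4: 1.
Total = 4.

4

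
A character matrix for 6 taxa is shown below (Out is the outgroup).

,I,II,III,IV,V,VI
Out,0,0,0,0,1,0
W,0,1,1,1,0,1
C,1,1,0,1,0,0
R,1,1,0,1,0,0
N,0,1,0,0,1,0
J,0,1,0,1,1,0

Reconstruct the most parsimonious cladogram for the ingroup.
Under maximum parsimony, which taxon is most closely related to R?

C

Character polarity is set by the outgroup: the derived state is whichever differs from the outgroup's state, so for V the derived state is '0', and for the remaining characters it is '1'.
I (derived state '1') is shared by C and R — a synapomorphy uniting that clade.
All ingroup taxa share the derived state '1' for II; it defines the ingroup but does not resolve relationships within it.
III: derived state '1' in W only — an autapomorphy, so it tells us nothing about relationships among taxa.
Only C, J, R, and W show the derived state '1' for IV, supporting them as a clade.
Only C, R, and W show the derived state '0' for V, supporting them as a clade.
VI (derived state '1') is unique to W (autapomorphy; uninformative for grouping).
Most parsimonious ingroup topology: (((W,(C,R)),J),N).
R and C form a cherry on this tree, so they are sister taxa.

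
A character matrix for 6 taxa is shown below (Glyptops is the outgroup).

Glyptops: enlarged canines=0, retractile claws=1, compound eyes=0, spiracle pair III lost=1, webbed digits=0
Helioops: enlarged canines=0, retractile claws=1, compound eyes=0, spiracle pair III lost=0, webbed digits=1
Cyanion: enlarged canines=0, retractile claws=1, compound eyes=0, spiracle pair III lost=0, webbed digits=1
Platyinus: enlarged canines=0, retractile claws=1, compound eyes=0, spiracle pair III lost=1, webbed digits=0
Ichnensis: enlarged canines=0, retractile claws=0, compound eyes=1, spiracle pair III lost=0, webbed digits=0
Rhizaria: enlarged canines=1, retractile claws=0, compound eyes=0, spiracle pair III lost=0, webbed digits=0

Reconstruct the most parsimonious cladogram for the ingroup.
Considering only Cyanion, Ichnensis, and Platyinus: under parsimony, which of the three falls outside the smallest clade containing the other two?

Character polarity is set by the outgroup: the derived state is whichever differs from the outgroup's state, so for retractile claws, spiracle pair III lost the derived state is '0', and for the remaining characters it is '1'.
enlarged canines (derived state '1') is unique to Rhizaria (autapomorphy; uninformative for grouping).
retractile claws (derived state '0') is shared by Ichnensis and Rhizaria — a synapomorphy uniting that clade.
compound eyes (derived state '1') is unique to Ichnensis (autapomorphy; uninformative for grouping).
Only Cyanion, Helioops, Ichnensis, and Rhizaria show the derived state '0' for spiracle pair III lost, supporting them as a clade.
webbed digits (derived state '1') is shared by Cyanion and Helioops — a synapomorphy uniting that clade.
Most parsimonious ingroup topology: (((Helioops,Cyanion),(Ichnensis,Rhizaria)),Platyinus).
Cyanion and Ichnensis share a more recent common ancestor with each other than either does with Platyinus, so Platyinus is the least closely related of the three.

Platyinus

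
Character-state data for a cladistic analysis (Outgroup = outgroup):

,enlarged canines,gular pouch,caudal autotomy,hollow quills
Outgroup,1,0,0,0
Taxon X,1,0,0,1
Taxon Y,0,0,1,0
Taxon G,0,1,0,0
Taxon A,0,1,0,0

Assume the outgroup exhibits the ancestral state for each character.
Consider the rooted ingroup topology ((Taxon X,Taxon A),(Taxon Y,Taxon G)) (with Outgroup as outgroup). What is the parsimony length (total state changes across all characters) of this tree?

6

Map each character onto ((Taxon X,Taxon A),(Taxon Y,Taxon G)) (rooted by Outgroup) and count the minimum state changes it requires (Fitch parsimony):
enlarged canines: 2; gular pouch: 2; caudal autotomy: 1; hollow quills: 1.
Total tree length = 6.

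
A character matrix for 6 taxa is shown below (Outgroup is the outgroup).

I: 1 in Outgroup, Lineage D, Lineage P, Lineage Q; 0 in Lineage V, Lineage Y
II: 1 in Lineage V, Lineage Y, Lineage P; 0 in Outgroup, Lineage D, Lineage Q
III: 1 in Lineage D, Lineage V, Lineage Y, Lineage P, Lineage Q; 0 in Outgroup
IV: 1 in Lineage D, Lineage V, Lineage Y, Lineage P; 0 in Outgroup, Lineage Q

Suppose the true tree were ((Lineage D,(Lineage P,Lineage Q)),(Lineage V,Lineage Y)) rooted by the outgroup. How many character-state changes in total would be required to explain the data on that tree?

6

Map each character onto ((Lineage D,(Lineage P,Lineage Q)),(Lineage V,Lineage Y)) (rooted by Outgroup) and count the minimum state changes it requires (Fitch parsimony):
I: 1; II: 2; III: 1; IV: 2.
Total tree length = 6.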